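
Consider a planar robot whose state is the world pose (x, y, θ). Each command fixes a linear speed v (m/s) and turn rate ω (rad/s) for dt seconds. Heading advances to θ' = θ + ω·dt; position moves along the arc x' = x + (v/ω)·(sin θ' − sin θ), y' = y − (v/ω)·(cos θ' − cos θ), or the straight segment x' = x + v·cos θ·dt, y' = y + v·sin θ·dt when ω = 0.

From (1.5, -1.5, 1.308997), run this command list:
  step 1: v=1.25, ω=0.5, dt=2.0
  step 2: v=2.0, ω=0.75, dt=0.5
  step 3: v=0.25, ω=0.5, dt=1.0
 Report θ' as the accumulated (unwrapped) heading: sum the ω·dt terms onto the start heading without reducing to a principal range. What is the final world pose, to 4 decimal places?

(-0.1021, 1.4782, 3.1840)

step 1: θ'=2.3090 (R=2.5000) → pose (0.9344, 0.8294, 2.3090)
step 2: θ'=2.6840 (R=2.6667) → pose (0.1400, 1.4272, 2.6840)
step 3: θ'=3.1840 (R=0.5000) → pose (-0.1021, 1.4782, 3.1840)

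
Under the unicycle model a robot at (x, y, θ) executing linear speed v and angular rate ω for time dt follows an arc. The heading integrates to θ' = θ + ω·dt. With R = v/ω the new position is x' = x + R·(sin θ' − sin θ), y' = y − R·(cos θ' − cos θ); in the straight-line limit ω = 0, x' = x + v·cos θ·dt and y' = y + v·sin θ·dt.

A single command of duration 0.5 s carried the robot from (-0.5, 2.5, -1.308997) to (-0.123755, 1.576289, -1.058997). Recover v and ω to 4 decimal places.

Δθ = -1.058997 − -1.308997 = 0.250000
ω = Δθ/dt = 0.250000/0.5 = 0.5000
R = −Δy/(cos θ' − cos θ) = 4.0000
v = R·ω = 4.0000·0.5000 = 2.0000

v = 2.0000, ω = 0.5000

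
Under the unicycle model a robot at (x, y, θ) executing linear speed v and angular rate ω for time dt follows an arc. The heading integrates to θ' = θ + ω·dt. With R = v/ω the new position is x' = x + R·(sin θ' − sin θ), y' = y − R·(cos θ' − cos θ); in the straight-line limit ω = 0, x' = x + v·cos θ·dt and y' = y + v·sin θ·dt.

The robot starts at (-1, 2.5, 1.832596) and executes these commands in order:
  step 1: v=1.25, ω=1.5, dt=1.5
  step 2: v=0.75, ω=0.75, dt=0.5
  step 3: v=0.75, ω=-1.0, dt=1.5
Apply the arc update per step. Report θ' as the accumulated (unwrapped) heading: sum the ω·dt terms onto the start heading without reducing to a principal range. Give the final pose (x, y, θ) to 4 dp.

step 1: θ'=4.0826 (R=0.8333) → pose (-2.4784, 2.7751, 4.0826)
step 2: θ'=4.4576 (R=1.0000) → pose (-2.6380, 2.4382, 4.4576)
step 3: θ'=2.9576 (R=-0.7500) → pose (-3.5010, 1.8899, 2.9576)

(-3.5010, 1.8899, 2.9576)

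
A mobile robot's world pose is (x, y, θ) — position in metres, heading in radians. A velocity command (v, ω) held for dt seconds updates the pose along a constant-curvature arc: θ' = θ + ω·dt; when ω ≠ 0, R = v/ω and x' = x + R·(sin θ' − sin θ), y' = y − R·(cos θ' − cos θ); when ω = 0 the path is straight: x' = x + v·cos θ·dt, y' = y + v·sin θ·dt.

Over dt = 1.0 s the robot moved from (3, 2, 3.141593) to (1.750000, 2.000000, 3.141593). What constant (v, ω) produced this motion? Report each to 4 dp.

v = 1.2500, ω = 0.0000

Δθ = 3.141593 − 3.141593 = 0.000000
ω = Δθ/dt = 0.000000/1.0 = 0.0000
ω = 0 → v = (Δx·cos θ + Δy·sin θ)/dt = 1.2500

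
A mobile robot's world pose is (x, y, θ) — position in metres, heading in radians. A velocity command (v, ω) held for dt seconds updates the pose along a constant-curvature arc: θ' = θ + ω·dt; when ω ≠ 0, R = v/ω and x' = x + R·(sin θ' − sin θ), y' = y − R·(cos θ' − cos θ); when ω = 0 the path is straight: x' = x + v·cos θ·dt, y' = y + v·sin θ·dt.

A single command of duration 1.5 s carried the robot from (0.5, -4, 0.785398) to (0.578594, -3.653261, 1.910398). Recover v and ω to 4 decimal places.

v = 0.2500, ω = 0.7500

Δθ = 1.910398 − 0.785398 = 1.125000
ω = Δθ/dt = 1.125000/1.5 = 0.7500
R = −Δy/(cos θ' − cos θ) = 0.3333
v = R·ω = 0.3333·0.7500 = 0.2500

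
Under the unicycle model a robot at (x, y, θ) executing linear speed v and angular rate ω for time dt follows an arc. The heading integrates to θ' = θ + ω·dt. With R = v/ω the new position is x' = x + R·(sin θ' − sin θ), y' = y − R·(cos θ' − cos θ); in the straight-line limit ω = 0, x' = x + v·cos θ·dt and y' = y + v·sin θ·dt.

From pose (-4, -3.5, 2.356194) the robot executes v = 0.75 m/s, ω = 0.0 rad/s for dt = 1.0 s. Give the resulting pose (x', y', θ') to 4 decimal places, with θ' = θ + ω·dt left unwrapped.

(-4.5303, -2.9697, 2.3562)

θ' = 2.3562 + 0.0·1.0 = 2.3562
ω = 0 → straight: x' = -4 + 0.75·cos(2.3562)·1.0 = -4.5303
y' = -3.5 + 0.75·sin(2.3562)·1.0 = -2.9697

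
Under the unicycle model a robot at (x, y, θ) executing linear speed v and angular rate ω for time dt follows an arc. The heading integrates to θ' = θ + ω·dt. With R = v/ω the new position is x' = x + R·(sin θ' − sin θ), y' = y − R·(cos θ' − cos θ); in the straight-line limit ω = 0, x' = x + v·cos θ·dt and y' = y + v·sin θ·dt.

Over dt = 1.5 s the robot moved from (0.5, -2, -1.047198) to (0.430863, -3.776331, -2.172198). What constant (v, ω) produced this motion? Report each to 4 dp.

Δθ = -2.172198 − -1.047198 = -1.125000
ω = Δθ/dt = -1.125000/1.5 = -0.7500
R = −Δy/(cos θ' − cos θ) = -1.6667
v = R·ω = -1.6667·-0.7500 = 1.2500

v = 1.2500, ω = -0.7500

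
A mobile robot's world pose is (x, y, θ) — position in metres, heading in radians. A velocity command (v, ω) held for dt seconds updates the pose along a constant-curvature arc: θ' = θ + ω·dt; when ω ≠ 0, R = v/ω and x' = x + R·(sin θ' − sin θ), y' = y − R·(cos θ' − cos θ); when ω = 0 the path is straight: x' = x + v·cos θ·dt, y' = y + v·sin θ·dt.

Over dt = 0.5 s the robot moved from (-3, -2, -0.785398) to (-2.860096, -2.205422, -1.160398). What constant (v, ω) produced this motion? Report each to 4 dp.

Δθ = -1.160398 − -0.785398 = -0.375000
ω = Δθ/dt = -0.375000/0.5 = -0.7500
R = −Δy/(cos θ' − cos θ) = -0.6667
v = R·ω = -0.6667·-0.7500 = 0.5000

v = 0.5000, ω = -0.7500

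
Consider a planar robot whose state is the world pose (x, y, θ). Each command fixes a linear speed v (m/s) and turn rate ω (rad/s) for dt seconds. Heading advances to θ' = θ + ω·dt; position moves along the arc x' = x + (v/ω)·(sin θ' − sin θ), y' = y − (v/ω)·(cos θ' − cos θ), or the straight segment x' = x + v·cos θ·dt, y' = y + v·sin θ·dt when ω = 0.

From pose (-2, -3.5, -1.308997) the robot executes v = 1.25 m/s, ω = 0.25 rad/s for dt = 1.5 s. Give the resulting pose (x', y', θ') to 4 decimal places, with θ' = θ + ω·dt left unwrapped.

θ' = -1.3090 + 0.25·1.5 = -0.9340
R = v/ω = 1.25/0.25 = 5.0000
x' = -2 + 5.0000·(sin -0.9340 − sin -1.3090) = -1.1904
y' = -3.5 − 5.0000·(cos -0.9340 − cos -1.3090) = -5.1790

(-1.1904, -5.1790, -0.9340)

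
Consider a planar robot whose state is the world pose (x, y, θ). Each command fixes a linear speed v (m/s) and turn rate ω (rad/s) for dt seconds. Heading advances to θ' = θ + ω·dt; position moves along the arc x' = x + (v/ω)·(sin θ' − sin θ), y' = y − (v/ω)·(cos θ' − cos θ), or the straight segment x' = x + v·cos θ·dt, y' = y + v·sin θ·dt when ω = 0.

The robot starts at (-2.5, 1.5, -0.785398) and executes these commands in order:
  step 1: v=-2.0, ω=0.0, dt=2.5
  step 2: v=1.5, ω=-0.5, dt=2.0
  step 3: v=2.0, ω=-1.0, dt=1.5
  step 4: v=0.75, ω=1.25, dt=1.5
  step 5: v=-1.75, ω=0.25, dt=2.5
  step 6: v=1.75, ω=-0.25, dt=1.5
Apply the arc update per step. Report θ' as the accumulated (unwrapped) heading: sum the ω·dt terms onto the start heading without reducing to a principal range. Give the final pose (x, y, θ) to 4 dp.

step 1: θ'=-0.7854 (straight) → pose (-6.0355, 5.0355, -0.7854)
step 2: θ'=-1.7854 (R=-3.0000) → pose (-5.2257, 2.2753, -1.7854)
step 3: θ'=-3.2854 (R=-2.0000) → pose (-7.4664, 0.7219, -3.2854)
step 4: θ'=-1.4104 (R=0.6000) → pose (-8.1447, 0.0323, -1.4104)
step 5: θ'=-0.7854 (R=-7.0000) → pose (-10.1051, 3.8640, -0.7854)
step 6: θ'=-1.1604 (R=-7.0000) → pose (-8.6361, 1.7071, -1.1604)

(-8.6361, 1.7071, -1.1604)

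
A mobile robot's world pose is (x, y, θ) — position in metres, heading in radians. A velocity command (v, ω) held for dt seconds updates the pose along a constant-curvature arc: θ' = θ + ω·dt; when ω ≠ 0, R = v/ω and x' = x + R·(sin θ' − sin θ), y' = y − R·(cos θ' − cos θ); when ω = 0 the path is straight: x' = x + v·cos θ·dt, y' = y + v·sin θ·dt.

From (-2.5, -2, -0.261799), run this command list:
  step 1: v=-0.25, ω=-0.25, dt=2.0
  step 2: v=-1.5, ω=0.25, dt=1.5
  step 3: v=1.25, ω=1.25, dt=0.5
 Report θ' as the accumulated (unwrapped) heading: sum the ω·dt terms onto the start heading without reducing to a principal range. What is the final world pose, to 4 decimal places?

step 1: θ'=-0.7618 (R=1.0000) → pose (-2.9314, -1.7577, -0.7618)
step 2: θ'=-0.3868 (R=-6.0000) → pose (-4.8094, -0.5425, -0.3868)
step 3: θ'=0.2382 (R=1.0000) → pose (-4.1962, -0.5882, 0.2382)

(-4.1962, -0.5882, 0.2382)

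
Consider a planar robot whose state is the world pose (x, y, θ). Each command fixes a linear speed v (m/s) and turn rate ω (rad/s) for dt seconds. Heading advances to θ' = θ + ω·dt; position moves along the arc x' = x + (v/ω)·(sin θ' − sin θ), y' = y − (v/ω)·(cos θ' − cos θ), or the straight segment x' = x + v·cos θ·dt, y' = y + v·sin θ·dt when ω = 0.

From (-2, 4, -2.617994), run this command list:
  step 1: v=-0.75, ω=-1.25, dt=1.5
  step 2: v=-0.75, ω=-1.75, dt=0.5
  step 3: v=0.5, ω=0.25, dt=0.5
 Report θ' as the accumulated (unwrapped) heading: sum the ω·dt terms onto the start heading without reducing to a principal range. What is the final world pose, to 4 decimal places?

step 1: θ'=-4.4930 (R=0.6000) → pose (-1.1144, 3.6110, -4.4930)
step 2: θ'=-5.3680 (R=0.4286) → pose (-1.1930, 3.2564, -5.3680)
step 3: θ'=-5.2430 (R=2.0000) → pose (-1.0533, 3.4636, -5.2430)

(-1.0533, 3.4636, -5.2430)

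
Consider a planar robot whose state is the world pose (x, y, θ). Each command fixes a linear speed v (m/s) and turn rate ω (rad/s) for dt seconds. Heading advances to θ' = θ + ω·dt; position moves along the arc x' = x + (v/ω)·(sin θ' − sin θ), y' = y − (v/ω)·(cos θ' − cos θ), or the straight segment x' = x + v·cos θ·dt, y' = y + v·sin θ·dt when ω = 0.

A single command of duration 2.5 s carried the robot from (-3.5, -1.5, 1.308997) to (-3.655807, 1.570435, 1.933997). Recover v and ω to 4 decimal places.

Δθ = 1.933997 − 1.308997 = 0.625000
ω = Δθ/dt = 0.625000/2.5 = 0.2500
R = −Δy/(cos θ' − cos θ) = 5.0000
v = R·ω = 5.0000·0.2500 = 1.2500

v = 1.2500, ω = 0.2500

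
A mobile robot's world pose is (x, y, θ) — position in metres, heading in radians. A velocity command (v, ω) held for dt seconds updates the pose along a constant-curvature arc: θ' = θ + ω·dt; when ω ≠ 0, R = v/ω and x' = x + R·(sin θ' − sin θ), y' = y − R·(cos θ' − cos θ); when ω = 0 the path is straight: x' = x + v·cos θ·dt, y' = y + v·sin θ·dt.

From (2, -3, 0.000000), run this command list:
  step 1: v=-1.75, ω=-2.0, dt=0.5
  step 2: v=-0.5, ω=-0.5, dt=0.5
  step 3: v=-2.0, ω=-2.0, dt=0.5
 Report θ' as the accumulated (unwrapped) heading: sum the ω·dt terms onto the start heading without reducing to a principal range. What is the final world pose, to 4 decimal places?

(1.3271, -1.4293, -2.2500)

step 1: θ'=-1.0000 (R=0.8750) → pose (1.2637, -2.5978, -1.0000)
step 2: θ'=-1.2500 (R=1.0000) → pose (1.1562, -2.3728, -1.2500)
step 3: θ'=-2.2500 (R=1.0000) → pose (1.3271, -1.4293, -2.2500)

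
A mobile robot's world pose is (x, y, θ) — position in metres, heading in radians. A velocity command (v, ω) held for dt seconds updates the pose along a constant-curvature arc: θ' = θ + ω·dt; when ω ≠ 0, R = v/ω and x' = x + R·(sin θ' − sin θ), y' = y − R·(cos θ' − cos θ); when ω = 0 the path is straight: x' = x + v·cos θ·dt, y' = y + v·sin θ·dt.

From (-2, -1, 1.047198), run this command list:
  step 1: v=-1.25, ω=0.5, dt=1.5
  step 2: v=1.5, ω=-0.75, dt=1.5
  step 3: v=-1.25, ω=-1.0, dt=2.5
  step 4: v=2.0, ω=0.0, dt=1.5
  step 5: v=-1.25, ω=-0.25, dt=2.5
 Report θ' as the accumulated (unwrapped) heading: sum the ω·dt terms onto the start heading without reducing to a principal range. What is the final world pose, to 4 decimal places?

step 1: θ'=1.7972 (R=-2.5000) → pose (-2.2711, -2.8112, 1.7972)
step 2: θ'=0.6722 (R=-2.0000) → pose (-1.5676, -0.7973, 0.6722)
step 3: θ'=-1.8278 (R=1.2500) → pose (-3.5549, 0.4985, -1.8278)
step 4: θ'=-1.8278 (straight) → pose (-4.3175, -2.4030, -1.8278)
step 5: θ'=-2.4528 (R=5.0000) → pose (-2.6597, 0.1862, -2.4528)

(-2.6597, 0.1862, -2.4528)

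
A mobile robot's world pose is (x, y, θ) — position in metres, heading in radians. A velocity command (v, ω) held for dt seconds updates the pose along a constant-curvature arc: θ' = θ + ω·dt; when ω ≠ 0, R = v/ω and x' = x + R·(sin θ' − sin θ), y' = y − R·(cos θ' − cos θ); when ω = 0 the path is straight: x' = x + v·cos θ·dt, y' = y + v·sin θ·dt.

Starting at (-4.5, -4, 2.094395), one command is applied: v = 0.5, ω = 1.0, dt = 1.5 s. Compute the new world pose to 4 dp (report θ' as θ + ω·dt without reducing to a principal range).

θ' = 2.0944 + 1.0·1.5 = 3.5944
R = v/ω = 0.5/1.0 = 0.5000
x' = -4.5 + 0.5000·(sin 3.5944 − sin 2.0944) = -5.1518
y' = -4 − 0.5000·(cos 3.5944 − cos 2.0944) = -3.8004

(-5.1518, -3.8004, 3.5944)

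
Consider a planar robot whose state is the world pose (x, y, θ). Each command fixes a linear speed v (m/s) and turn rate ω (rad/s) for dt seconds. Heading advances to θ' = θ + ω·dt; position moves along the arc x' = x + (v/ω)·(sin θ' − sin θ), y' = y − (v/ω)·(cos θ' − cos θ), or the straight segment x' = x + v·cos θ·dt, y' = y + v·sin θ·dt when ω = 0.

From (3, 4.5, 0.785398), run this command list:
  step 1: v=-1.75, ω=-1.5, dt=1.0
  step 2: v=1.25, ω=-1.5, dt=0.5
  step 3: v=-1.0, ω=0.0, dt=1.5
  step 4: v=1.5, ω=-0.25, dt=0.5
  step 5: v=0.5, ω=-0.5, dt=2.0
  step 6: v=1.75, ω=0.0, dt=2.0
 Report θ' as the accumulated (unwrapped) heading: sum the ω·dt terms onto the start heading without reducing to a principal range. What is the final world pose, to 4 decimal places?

step 1: θ'=-0.7146 (R=1.1667) → pose (1.4105, 4.4437, -0.7146)
step 2: θ'=-1.4646 (R=-0.8333) → pose (1.6930, 3.9026, -1.4646)
step 3: θ'=-1.4646 (straight) → pose (1.5341, 5.3941, -1.4646)
step 4: θ'=-1.5896 (R=-6.0000) → pose (1.5668, 4.6453, -1.5896)
step 5: θ'=-2.5896 (R=-1.0000) → pose (1.0914, 3.8127, -2.5896)
step 6: θ'=-2.5896 (straight) → pose (-1.8888, 1.9773, -2.5896)

(-1.8888, 1.9773, -2.5896)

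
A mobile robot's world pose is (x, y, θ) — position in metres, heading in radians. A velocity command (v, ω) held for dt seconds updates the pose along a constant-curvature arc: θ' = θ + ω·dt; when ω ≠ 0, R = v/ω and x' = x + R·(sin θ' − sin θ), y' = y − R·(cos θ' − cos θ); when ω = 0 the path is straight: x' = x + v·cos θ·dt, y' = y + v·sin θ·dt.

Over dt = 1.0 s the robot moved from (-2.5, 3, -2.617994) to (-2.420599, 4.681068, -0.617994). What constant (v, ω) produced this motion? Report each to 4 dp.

v = -2.0000, ω = 2.0000

Δθ = -0.617994 − -2.617994 = 2.000000
ω = Δθ/dt = 2.000000/1.0 = 2.0000
R = −Δy/(cos θ' − cos θ) = -1.0000
v = R·ω = -1.0000·2.0000 = -2.0000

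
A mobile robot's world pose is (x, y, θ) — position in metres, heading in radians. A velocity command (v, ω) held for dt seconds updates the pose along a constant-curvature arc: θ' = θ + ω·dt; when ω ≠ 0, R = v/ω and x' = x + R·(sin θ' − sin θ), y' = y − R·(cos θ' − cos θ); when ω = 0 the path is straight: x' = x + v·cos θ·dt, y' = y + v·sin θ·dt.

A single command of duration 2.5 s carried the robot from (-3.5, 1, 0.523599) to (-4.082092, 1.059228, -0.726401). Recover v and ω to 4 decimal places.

v = -0.2500, ω = -0.5000

Δθ = -0.726401 − 0.523599 = -1.250000
ω = Δθ/dt = -1.250000/2.5 = -0.5000
R = Δx/(sin θ' − sin θ) = 0.5000
v = R·ω = 0.5000·-0.5000 = -0.2500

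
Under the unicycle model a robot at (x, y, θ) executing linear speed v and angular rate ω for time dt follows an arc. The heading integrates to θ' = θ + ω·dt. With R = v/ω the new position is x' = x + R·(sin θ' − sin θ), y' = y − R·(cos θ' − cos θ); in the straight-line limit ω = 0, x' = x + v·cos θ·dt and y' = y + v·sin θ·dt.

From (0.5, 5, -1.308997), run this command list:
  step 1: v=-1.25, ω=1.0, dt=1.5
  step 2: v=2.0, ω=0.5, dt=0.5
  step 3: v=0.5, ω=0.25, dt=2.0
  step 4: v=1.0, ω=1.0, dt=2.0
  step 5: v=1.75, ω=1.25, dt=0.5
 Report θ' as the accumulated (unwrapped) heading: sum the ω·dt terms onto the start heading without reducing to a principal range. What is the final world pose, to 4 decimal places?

step 1: θ'=0.1910 (R=-1.2500) → pose (-0.9447, 5.9037, 0.1910)
step 2: θ'=0.4410 (R=4.0000) → pose (0.0033, 6.2137, 0.4410)
step 3: θ'=0.9410 (R=2.0000) → pose (0.7659, 6.8444, 0.9410)
step 4: θ'=2.9410 (R=1.0000) → pose (0.1570, 8.4133, 2.9410)
step 5: θ'=3.5660 (R=1.4000) → pose (-0.6984, 8.3172, 3.5660)

(-0.6984, 8.3172, 3.5660)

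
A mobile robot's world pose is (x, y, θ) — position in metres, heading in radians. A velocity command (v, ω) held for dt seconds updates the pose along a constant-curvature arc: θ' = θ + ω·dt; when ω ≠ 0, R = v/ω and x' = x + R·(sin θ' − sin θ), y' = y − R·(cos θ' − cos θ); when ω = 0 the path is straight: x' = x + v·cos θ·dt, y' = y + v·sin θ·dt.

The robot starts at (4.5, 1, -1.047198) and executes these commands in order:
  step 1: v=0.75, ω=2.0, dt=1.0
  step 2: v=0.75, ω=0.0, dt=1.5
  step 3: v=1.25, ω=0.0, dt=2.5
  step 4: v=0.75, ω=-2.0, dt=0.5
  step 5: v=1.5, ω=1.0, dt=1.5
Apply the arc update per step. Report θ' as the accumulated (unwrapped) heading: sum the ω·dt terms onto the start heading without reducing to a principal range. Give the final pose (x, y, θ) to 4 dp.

(9.4765, 5.9132, 1.4528)

step 1: θ'=0.9528 (R=0.3750) → pose (5.1304, 0.9702, 0.9528)
step 2: θ'=0.9528 (straight) → pose (5.7822, 1.8871, 0.9528)
step 3: θ'=0.9528 (straight) → pose (7.5929, 4.4342, 0.9528)
step 4: θ'=-0.0472 (R=-0.3750) → pose (7.9162, 4.5915, -0.0472)
step 5: θ'=1.4528 (R=1.5000) → pose (9.4765, 5.9132, 1.4528)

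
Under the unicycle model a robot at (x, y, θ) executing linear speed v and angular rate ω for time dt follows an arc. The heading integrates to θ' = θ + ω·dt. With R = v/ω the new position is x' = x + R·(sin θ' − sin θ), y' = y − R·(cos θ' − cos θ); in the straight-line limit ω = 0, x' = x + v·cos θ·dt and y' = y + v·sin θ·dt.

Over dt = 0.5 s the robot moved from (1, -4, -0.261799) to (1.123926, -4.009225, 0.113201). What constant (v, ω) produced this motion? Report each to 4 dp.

v = 0.2500, ω = 0.7500

Δθ = 0.113201 − -0.261799 = 0.375000
ω = Δθ/dt = 0.375000/0.5 = 0.7500
R = Δx/(sin θ' − sin θ) = 0.3333
v = R·ω = 0.3333·0.7500 = 0.2500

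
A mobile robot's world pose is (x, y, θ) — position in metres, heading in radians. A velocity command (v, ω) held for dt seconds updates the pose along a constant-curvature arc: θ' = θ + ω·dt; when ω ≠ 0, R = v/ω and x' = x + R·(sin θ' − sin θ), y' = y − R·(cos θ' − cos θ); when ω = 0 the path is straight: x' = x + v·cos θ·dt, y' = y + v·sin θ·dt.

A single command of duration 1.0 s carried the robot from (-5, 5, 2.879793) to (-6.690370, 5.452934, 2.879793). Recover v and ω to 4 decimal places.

v = 1.7500, ω = 0.0000

Δθ = 2.879793 − 2.879793 = 0.000000
ω = Δθ/dt = 0.000000/1.0 = 0.0000
ω = 0 → v = (Δx·cos θ + Δy·sin θ)/dt = 1.7500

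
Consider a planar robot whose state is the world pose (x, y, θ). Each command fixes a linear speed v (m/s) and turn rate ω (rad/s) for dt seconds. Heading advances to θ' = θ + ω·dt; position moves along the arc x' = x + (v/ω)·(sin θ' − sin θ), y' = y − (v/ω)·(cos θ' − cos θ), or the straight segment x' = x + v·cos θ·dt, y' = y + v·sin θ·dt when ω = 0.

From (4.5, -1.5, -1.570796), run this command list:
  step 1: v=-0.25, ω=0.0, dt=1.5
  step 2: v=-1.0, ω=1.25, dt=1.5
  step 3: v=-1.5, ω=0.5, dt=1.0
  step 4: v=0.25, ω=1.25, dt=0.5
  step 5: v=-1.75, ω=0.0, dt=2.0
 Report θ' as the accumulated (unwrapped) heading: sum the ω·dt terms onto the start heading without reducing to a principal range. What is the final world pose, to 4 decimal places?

(1.7582, -4.4974, 1.4292)

step 1: θ'=-1.5708 (straight) → pose (4.5000, -1.1250, -1.5708)
step 2: θ'=0.3042 (R=-0.8000) → pose (3.4604, -0.3617, 0.3042)
step 3: θ'=0.8042 (R=-3.0000) → pose (2.1981, -1.1429, 0.8042)
step 4: θ'=1.4292 (R=0.2000) → pose (2.2521, -1.0324, 1.4292)
step 5: θ'=1.4292 (straight) → pose (1.7582, -4.4974, 1.4292)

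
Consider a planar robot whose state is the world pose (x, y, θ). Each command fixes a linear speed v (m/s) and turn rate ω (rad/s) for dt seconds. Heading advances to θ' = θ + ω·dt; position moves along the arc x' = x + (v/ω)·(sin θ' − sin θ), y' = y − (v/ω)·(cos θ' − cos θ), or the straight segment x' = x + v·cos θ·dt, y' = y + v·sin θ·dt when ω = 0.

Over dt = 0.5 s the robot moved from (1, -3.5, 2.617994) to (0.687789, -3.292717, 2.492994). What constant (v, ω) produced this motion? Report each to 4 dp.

v = 0.7500, ω = -0.2500

Δθ = 2.492994 − 2.617994 = -0.125000
ω = Δθ/dt = -0.125000/0.5 = -0.2500
R = Δx/(sin θ' − sin θ) = -3.0000
v = R·ω = -3.0000·-0.2500 = 0.7500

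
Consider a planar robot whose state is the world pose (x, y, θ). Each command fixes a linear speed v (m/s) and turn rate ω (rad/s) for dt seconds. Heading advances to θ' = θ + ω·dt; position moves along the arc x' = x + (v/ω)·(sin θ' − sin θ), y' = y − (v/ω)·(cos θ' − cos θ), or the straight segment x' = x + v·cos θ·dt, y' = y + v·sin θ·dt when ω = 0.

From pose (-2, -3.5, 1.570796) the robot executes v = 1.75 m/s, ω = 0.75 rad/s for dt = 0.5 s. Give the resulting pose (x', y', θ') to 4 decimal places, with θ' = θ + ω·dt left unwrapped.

θ' = 1.5708 + 0.75·0.5 = 1.9458
R = v/ω = 1.75/0.75 = 2.3333
x' = -2 + 2.3333·(sin 1.9458 − sin 1.5708) = -2.1621
y' = -3.5 − 2.3333·(cos 1.9458 − cos 1.5708) = -2.6454

(-2.1621, -2.6454, 1.9458)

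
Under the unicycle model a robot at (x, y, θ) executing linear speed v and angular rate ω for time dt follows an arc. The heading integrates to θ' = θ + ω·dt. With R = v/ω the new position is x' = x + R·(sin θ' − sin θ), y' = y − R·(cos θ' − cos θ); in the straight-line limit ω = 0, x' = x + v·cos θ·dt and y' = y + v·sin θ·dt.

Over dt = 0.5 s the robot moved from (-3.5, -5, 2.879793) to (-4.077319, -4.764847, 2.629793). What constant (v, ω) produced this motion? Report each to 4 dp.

v = 1.2500, ω = -0.5000

Δθ = 2.629793 − 2.879793 = -0.250000
ω = Δθ/dt = -0.250000/0.5 = -0.5000
R = Δx/(sin θ' − sin θ) = -2.5000
v = R·ω = -2.5000·-0.5000 = 1.2500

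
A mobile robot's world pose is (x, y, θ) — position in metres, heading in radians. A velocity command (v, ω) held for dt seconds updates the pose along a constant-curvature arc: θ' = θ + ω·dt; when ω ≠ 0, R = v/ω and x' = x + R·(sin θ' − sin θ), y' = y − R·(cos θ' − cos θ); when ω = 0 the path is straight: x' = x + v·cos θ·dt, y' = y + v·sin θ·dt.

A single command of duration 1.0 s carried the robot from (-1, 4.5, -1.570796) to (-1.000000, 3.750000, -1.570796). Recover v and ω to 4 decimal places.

v = 0.7500, ω = 0.0000

Δθ = -1.570796 − -1.570796 = 0.000000
ω = Δθ/dt = 0.000000/1.0 = 0.0000
ω = 0 → v = (Δx·cos θ + Δy·sin θ)/dt = 0.7500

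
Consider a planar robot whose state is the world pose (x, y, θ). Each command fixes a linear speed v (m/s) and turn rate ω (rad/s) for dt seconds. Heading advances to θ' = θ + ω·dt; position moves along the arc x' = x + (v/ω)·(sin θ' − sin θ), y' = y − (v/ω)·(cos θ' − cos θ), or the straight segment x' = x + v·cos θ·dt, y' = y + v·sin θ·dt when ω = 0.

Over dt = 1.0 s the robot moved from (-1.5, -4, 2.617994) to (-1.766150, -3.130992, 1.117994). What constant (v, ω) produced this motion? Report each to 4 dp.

v = 1.0000, ω = -1.5000

Δθ = 1.117994 − 2.617994 = -1.500000
ω = Δθ/dt = -1.500000/1.0 = -1.5000
R = −Δy/(cos θ' − cos θ) = -0.6667
v = R·ω = -0.6667·-1.5000 = 1.0000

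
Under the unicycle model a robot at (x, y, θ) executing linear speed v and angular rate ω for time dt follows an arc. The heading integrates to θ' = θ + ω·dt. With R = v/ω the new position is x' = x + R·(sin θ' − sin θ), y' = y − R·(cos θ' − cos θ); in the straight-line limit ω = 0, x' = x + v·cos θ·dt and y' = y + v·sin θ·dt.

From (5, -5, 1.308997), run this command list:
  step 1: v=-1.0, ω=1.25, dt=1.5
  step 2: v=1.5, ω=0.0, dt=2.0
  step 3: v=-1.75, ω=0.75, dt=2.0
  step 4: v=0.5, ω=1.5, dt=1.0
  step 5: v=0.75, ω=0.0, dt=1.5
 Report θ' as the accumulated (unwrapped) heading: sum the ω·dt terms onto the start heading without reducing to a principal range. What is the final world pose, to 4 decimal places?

(6.4625, -4.3211, 6.1840)

step 1: θ'=3.1840 (R=-0.8000) → pose (5.8067, -6.0063, 3.1840)
step 2: θ'=3.1840 (straight) → pose (2.8094, -6.1335, 3.1840)
step 3: θ'=4.6840 (R=-2.3333) → pose (5.0428, -3.8685, 4.6840)
step 4: θ'=6.1840 (R=0.3333) → pose (5.3430, -4.2097, 6.1840)
step 5: θ'=6.1840 (straight) → pose (6.4625, -4.3211, 6.1840)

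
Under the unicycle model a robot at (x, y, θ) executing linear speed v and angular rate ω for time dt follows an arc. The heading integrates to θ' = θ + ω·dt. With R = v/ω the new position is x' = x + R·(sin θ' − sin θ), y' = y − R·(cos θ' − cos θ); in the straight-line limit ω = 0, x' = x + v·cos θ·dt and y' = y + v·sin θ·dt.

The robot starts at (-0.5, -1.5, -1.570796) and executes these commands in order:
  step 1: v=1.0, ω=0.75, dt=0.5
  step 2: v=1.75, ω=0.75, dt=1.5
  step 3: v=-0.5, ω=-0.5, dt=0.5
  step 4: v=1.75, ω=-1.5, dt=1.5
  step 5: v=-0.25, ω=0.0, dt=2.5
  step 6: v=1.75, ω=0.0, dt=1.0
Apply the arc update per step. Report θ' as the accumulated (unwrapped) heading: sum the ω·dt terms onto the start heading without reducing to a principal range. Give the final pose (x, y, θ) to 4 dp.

step 1: θ'=-1.1958 (R=1.3333) → pose (-0.4073, -1.9884, -1.1958)
step 2: θ'=-0.0708 (R=2.3333) → pose (1.5988, -3.4612, -0.0708)
step 3: θ'=-0.3208 (R=1.0000) → pose (1.3542, -3.4127, -0.3208)
step 4: θ'=-2.5708 (R=-1.1667) → pose (1.6167, -5.5016, -2.5708)
step 5: θ'=-2.5708 (straight) → pose (2.1426, -5.1639, -2.5708)
step 6: θ'=-2.5708 (straight) → pose (0.6700, -6.1094, -2.5708)

(0.6700, -6.1094, -2.5708)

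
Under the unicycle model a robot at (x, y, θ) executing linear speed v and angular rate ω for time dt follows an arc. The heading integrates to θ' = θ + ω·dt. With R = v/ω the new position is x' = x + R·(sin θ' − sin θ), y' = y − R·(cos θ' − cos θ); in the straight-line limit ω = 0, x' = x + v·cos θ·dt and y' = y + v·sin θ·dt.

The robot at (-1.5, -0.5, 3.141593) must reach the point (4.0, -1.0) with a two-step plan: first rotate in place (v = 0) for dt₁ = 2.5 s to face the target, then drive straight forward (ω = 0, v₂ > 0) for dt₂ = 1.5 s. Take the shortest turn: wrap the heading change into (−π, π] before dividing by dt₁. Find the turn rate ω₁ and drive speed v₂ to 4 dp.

ω₁ = 1.2204, v₂ = 3.6818

heading to target = atan2(-1−-0.5, 4−-1.5) = -0.0907
Δθ = wrap(-0.0907 − 3.1416) = 3.0509; ω₁ = Δθ/dt₁ = 1.2204
distance = √((4−-1.5)² + (-1−-0.5)²) = 5.5227; v₂ = distance/dt₂ = 3.6818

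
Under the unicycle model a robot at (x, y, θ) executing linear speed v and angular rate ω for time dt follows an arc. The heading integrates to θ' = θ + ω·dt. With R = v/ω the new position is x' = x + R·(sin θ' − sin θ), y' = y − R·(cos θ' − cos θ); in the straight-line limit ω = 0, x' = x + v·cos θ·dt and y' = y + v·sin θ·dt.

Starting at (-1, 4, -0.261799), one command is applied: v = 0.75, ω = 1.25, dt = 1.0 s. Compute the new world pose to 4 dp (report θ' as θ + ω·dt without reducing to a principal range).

θ' = -0.2618 + 1.25·1.0 = 0.9882
R = v/ω = 0.75/1.25 = 0.6000
x' = -1 + 0.6000·(sin 0.9882 − sin -0.2618) = -0.3437
y' = 4 − 0.6000·(cos 0.9882 − cos -0.2618) = 4.2494

(-0.3437, 4.2494, 0.9882)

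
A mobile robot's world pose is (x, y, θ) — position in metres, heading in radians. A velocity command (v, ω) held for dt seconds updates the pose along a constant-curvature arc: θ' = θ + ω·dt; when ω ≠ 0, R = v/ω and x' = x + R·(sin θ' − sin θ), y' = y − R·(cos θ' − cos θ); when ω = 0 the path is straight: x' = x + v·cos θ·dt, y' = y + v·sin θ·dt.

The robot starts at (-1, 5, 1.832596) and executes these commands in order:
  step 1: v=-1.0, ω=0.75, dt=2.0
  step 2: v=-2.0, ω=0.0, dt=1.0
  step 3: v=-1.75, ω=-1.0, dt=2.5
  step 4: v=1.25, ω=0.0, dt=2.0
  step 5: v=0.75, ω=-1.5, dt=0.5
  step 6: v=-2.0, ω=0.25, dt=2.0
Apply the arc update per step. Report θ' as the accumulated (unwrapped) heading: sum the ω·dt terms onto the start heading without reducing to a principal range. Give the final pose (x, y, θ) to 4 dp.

step 1: θ'=3.3326 (R=-1.3333) → pose (0.5410, 4.0360, 3.3326)
step 2: θ'=3.3326 (straight) → pose (2.5047, 4.4157, 3.3326)
step 3: θ'=0.8326 (R=1.7500) → pose (4.1313, 1.5198, 0.8326)
step 4: θ'=0.8326 (straight) → pose (5.8137, 3.3690, 0.8326)
step 5: θ'=0.0826 (R=-0.5000) → pose (6.1423, 3.5309, 0.0826)
step 6: θ'=0.5826 (R=-8.0000) → pose (2.4008, 2.2384, 0.5826)

(2.4008, 2.2384, 0.5826)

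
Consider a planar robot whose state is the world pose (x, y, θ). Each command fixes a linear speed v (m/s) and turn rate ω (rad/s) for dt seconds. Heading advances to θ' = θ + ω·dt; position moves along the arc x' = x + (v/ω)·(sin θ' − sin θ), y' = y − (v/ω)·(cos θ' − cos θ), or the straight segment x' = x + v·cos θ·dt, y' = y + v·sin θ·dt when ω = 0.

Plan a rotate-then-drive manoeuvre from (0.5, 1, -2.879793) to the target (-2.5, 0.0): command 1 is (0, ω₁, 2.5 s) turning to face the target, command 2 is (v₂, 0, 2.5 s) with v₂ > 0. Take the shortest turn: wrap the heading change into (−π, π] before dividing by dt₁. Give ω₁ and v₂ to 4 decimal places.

ω₁ = 0.0240, v₂ = 1.2649

heading to target = atan2(0−1, -2.5−0.5) = -2.8198
Δθ = wrap(-2.8198 − -2.8798) = 0.0600; ω₁ = Δθ/dt₁ = 0.0240
distance = √((-2.5−0.5)² + (0−1)²) = 3.1623; v₂ = distance/dt₂ = 1.2649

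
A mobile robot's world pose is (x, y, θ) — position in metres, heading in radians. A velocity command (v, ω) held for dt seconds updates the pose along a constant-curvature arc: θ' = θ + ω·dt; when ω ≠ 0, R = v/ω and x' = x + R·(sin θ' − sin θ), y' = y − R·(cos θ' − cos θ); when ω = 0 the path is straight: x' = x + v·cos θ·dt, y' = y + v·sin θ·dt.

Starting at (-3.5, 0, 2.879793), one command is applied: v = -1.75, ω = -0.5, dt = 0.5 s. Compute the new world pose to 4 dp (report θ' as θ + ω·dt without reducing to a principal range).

θ' = 2.8798 + -0.5·0.5 = 2.6298
R = v/ω = -1.75/-0.5 = 3.5000
x' = -3.5 + 3.5000·(sin 2.6298 − sin 2.8798) = -2.6918
y' = 0 − 3.5000·(cos 2.6298 − cos 2.8798) = -0.3292

(-2.6918, -0.3292, 2.6298)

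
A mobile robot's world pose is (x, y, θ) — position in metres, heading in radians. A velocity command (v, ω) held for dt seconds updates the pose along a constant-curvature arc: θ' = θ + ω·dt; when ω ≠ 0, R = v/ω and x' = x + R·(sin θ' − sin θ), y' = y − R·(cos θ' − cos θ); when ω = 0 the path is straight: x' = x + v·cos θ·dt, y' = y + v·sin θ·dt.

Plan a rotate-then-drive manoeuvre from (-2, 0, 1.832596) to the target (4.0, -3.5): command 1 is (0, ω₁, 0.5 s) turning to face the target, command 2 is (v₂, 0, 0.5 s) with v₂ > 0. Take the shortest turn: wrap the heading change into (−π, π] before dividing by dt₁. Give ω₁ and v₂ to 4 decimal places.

heading to target = atan2(-3.5−0, 4−-2) = -0.5281
Δθ = wrap(-0.5281 − 1.8326) = -2.3607; ω₁ = Δθ/dt₁ = -4.7213
distance = √((4−-2)² + (-3.5−0)²) = 6.9462; v₂ = distance/dt₂ = 13.8924

ω₁ = -4.7213, v₂ = 13.8924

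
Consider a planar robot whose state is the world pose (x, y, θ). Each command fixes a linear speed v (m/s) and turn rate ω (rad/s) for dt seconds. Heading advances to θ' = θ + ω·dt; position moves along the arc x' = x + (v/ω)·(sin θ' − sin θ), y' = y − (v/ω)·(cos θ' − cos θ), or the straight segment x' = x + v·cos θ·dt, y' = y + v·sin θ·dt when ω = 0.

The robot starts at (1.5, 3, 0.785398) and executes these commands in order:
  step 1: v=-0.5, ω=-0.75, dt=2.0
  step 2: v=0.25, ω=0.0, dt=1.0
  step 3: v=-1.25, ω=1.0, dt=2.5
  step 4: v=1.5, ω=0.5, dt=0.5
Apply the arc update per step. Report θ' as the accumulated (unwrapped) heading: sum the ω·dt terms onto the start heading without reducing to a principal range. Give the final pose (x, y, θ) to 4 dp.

step 1: θ'=-0.7146 (R=0.6667) → pose (0.5917, 2.9678, -0.7146)
step 2: θ'=-0.7146 (straight) → pose (0.7806, 2.8040, -0.7146)
step 3: θ'=1.7854 (R=-1.2500) → pose (-1.2599, 1.5936, 1.7854)
step 4: θ'=2.0354 (R=3.0000) → pose (-1.5091, 2.2989, 2.0354)

(-1.5091, 2.2989, 2.0354)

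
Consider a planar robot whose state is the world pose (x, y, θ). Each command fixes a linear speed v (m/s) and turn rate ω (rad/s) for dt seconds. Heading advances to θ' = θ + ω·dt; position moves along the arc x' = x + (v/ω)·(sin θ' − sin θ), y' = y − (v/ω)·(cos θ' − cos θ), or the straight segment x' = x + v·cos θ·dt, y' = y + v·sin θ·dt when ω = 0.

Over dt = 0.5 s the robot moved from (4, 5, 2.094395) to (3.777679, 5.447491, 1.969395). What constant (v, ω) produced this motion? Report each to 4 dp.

Δθ = 1.969395 − 2.094395 = -0.125000
ω = Δθ/dt = -0.125000/0.5 = -0.2500
R = −Δy/(cos θ' − cos θ) = -4.0000
v = R·ω = -4.0000·-0.2500 = 1.0000

v = 1.0000, ω = -0.2500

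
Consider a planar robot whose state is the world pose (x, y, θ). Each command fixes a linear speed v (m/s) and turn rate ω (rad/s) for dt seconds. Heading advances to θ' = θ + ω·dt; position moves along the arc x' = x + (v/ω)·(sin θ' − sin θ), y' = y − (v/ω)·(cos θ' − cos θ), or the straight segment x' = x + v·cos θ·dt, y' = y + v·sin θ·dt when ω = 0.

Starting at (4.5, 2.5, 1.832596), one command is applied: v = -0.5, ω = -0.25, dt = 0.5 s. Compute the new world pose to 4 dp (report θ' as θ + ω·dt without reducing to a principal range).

θ' = 1.8326 + -0.25·0.5 = 1.7076
R = v/ω = -0.5/-0.25 = 2.0000
x' = 4.5 + 2.0000·(sin 1.7076 − sin 1.8326) = 4.5495
y' = 2.5 − 2.0000·(cos 1.7076 − cos 1.8326) = 2.2551

(4.5495, 2.2551, 1.7076)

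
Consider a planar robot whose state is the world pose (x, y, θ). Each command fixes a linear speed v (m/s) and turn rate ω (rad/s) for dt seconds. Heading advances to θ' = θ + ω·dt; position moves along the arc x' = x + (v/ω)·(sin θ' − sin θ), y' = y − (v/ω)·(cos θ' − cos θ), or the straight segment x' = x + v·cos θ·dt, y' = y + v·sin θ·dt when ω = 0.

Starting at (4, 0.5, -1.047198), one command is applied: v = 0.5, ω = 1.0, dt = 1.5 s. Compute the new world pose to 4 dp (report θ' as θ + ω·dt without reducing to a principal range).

θ' = -1.0472 + 1.0·1.5 = 0.4528
R = v/ω = 0.5/1.0 = 0.5000
x' = 4 + 0.5000·(sin 0.4528 − sin -1.0472) = 4.6518
y' = 0.5 − 0.5000·(cos 0.4528 − cos -1.0472) = 0.3004

(4.6518, 0.3004, 0.4528)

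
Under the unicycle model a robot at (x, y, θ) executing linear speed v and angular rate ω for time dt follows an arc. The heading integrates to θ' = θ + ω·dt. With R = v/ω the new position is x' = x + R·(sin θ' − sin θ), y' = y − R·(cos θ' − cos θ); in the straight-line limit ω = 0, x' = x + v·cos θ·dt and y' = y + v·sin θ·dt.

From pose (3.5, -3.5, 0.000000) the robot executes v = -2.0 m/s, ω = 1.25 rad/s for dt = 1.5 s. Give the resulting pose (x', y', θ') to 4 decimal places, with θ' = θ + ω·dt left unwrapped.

θ' = 0.0000 + 1.25·1.5 = 1.8750
R = v/ω = -2.0/1.25 = -1.6000
x' = 3.5 + -1.6000·(sin 1.8750 − sin 0.0000) = 1.9735
y' = -3.5 − -1.6000·(cos 1.8750 − cos 0.0000) = -5.5793

(1.9735, -5.5793, 1.8750)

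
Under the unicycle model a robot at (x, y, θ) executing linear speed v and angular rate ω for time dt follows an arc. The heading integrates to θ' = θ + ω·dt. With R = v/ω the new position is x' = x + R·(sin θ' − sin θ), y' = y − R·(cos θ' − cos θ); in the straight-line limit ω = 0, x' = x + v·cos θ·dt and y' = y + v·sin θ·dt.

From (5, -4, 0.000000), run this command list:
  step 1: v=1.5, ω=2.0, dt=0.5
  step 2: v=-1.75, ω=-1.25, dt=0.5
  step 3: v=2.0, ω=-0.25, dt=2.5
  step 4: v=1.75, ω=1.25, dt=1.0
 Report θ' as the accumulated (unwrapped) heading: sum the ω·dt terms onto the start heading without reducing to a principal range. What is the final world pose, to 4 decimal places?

step 1: θ'=1.0000 (R=0.7500) → pose (5.6311, -3.6552, 1.0000)
step 2: θ'=0.3750 (R=1.4000) → pose (4.9658, -4.2015, 0.3750)
step 3: θ'=-0.2500 (R=-8.0000) → pose (9.8752, -3.8943, -0.2500)
step 4: θ'=1.0000 (R=1.4000) → pose (11.3997, -3.2942, 1.0000)

(11.3997, -3.2942, 1.0000)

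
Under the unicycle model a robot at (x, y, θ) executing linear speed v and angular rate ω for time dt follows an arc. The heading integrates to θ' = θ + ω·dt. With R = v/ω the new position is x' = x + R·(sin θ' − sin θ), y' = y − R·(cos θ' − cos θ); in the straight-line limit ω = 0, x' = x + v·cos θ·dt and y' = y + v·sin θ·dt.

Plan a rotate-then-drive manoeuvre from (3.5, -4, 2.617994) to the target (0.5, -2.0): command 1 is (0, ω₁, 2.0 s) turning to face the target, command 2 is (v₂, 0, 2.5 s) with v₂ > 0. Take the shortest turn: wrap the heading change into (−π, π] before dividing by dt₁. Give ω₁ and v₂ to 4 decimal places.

heading to target = atan2(-2−-4, 0.5−3.5) = 2.5536
Δθ = wrap(2.5536 − 2.6180) = -0.0644; ω₁ = Δθ/dt₁ = -0.0322
distance = √((0.5−3.5)² + (-2−-4)²) = 3.6056; v₂ = distance/dt₂ = 1.4422

ω₁ = -0.0322, v₂ = 1.4422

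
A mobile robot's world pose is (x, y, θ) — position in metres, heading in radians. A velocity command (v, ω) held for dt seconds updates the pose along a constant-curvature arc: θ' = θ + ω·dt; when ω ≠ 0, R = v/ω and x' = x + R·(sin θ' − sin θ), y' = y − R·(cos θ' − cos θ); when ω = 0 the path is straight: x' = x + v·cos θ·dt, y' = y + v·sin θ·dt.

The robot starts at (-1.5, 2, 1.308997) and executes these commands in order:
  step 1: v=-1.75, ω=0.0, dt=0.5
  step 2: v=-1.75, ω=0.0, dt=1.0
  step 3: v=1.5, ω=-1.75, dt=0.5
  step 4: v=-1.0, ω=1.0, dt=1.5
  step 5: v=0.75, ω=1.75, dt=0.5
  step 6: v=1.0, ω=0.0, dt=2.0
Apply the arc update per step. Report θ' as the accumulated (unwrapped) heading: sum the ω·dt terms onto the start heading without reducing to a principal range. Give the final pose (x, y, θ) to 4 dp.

(-4.3772, -0.3365, 2.8090)

step 1: θ'=1.3090 (straight) → pose (-1.7265, 1.1548, 1.3090)
step 2: θ'=1.3090 (straight) → pose (-2.1794, -0.5356, 1.3090)
step 3: θ'=0.4340 (R=-0.8571) → pose (-1.7119, 0.0203, 0.4340)
step 4: θ'=1.9340 (R=-1.0000) → pose (-2.2262, -1.2423, 1.9340)
step 5: θ'=2.8090 (R=0.4286) → pose (-2.4868, -0.9895, 2.8090)
step 6: θ'=2.8090 (straight) → pose (-4.3772, -0.3365, 2.8090)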